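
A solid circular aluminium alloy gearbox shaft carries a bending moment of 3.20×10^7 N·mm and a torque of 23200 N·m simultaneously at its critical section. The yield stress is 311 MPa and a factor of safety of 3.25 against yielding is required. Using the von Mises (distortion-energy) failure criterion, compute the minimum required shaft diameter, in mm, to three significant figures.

d = 159 mm

σ_allow = σ_y/n = 311/3.25 = 95.69 MPa.
For a solid shaft σ_b = 32M/(πd³) and τ = 16T/(πd³), so the von Mises stress is σ' = (16/πd³)·√(4M²+3T²).
√(4M²+3T²) = √(4×(3.200×10^7)² + 3×(2.320×10^7)²) = 7.557×10^7 N·mm.
d³ = 16×7.557×10^7/(π×95.69) = 4.022×10^6 mm³.
d = 159.0 mm.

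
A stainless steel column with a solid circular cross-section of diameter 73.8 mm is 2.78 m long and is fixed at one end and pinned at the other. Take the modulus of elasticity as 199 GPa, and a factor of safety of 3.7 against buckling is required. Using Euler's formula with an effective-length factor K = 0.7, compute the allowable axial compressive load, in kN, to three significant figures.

I = πd⁴/64 = π×73.8⁴/64 = 1.456×10^6 mm⁴.
Effective length L_e = KL = 0.7×2.78 m = 1946 mm.
Euler critical load P_cr = π²EI/L_e² = π²×199000×1.456×10^6/1946² = 755200 N.
P_allow = P_cr/n = 755200/3.7 = 204100 N.

P_allow = 204 kN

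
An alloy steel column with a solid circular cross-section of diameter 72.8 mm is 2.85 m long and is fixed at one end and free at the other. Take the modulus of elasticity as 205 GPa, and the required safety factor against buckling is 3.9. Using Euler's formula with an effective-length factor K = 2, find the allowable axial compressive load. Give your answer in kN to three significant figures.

P_allow = 22.0 kN

I = πd⁴/64 = π×72.8⁴/64 = 1.379×10^6 mm⁴.
Effective length L_e = KL = 2×2.85 m = 5700 mm.
Euler critical load P_cr = π²EI/L_e² = π²×205000×1.379×10^6/5700² = 85860 N.
P_allow = P_cr/n = 85860/3.9 = 22020 N.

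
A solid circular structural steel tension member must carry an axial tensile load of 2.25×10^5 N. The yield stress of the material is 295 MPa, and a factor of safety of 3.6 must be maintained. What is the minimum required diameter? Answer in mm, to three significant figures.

Allowable stress σ_allow = 295/3.6 = 81.94 MPa.
Required area A = F/σ_allow = 225000/81.94 = 2746 mm².
A = πd²/4 → d = √(4A/π) = 59.13 mm.

d = 59.1 mm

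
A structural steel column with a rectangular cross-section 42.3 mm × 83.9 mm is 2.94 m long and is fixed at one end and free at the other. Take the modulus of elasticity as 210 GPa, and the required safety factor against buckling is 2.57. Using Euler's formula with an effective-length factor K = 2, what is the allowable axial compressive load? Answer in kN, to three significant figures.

Buckling occurs about the weak axis: I_min = h·b³/12 = 83.9×42.3³/12 = 529200 mm⁴ (b = 42.3 mm is the smaller dimension).
Effective length L_e = KL = 2×2.94 m = 5880 mm.
Euler critical load P_cr = π²EI/L_e² = π²×210000×529200/5880² = 31720 N.
P_allow = P_cr/n = 31720/2.57 = 12340 N.

P_allow = 12.3 kN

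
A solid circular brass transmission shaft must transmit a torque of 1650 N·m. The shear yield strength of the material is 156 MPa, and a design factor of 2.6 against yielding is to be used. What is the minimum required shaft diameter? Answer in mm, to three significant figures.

Allowable shear stress τ_allow = 156/2.6 = 60.00 MPa.
For a solid shaft τ = 16T/(πd³), so d³ = 16T/(π τ_allow) = 16×1650000/(π×60.00) = 140100 mm³.
d = (140100)^(1/3) = 51.93 mm.

d = 51.9 mm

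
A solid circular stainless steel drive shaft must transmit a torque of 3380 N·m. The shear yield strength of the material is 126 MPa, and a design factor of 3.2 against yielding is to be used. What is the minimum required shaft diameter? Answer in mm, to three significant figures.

d = 75.9 mm

Allowable shear stress τ_allow = 126/3.2 = 39.38 MPa.
For a solid shaft τ = 16T/(πd³), so d³ = 16T/(π τ_allow) = 16×3380000/(π×39.38) = 437200 mm³.
d = (437200)^(1/3) = 75.90 mm.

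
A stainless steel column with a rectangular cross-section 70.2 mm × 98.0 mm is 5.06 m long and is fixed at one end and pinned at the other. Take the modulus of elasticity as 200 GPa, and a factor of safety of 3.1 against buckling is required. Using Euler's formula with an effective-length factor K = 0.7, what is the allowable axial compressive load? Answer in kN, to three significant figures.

Buckling occurs about the weak axis: I_min = h·b³/12 = 98.0×70.2³/12 = 2.825×10^6 mm⁴ (b = 70.2 mm is the smaller dimension).
Effective length L_e = KL = 0.7×5.06 m = 3542 mm.
Euler critical load P_cr = π²EI/L_e² = π²×200000×2.825×10^6/3542² = 444500 N.
P_allow = P_cr/n = 444500/3.1 = 143400 N.

P_allow = 143 kN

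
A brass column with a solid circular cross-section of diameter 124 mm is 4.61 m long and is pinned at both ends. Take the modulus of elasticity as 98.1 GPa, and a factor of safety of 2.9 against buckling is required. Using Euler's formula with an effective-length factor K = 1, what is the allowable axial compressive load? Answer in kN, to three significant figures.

I = πd⁴/64 = π×124⁴/64 = 1.161×10^7 mm⁴.
Effective length L_e = KL = 1×4.61 m = 4610 mm.
Euler critical load P_cr = π²EI/L_e² = π²×98100×1.161×10^7/4610² = 528700 N.
P_allow = P_cr/n = 528700/2.9 = 182300 N.

P_allow = 182 kN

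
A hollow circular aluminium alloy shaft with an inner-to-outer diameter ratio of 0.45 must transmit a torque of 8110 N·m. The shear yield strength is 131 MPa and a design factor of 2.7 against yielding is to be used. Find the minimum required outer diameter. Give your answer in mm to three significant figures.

d_o = 96.1 mm

τ_allow = 131/2.7 = 48.52 MPa.
For a hollow shaft τ = 16T/[πd_o³(1−k⁴)] with k = 0.45, so 1−k⁴ = 0.9590.
d_o³ = 16T/[π τ_allow (1−k⁴)] = 16×8110000/(π×48.52×0.9590) = 887700 mm³.
d_o = 96.11 mm.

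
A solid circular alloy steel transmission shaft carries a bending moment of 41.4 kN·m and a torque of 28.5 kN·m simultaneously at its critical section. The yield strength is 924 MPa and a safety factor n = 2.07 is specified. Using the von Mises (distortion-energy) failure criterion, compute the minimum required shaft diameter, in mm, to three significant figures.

σ_allow = σ_y/n = 924/2.07 = 446.4 MPa.
For a solid shaft σ_b = 32M/(πd³) and τ = 16T/(πd³), so the von Mises stress is σ' = (16/πd³)·√(4M²+3T²).
√(4M²+3T²) = √(4×(4.140×10^7)² + 3×(2.850×10^7)²) = 9.640×10^7 N·mm.
d³ = 16×9.640×10^7/(π×446.4) = 1.100×10^6 mm³.
d = 103.2 mm.

d = 103 mm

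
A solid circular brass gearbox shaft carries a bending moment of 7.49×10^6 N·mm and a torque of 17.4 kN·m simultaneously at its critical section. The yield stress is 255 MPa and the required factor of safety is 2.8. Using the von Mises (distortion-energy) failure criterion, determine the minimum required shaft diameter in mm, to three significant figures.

σ_allow = σ_y/n = 255/2.8 = 91.07 MPa.
For a solid shaft σ_b = 32M/(πd³) and τ = 16T/(πd³), so the von Mises stress is σ' = (16/πd³)·√(4M²+3T²).
√(4M²+3T²) = √(4×(7.490×10^6)² + 3×(1.740×10^7)²) = 3.366×10^7 N·mm.
d³ = 16×3.366×10^7/(π×91.07) = 1.882×10^6 mm³.
d = 123.5 mm.

d = 123 mm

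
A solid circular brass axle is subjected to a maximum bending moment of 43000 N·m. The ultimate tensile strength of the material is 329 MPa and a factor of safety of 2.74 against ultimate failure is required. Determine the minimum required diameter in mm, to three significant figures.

d = 154 mm

σ_allow = 329/2.74 = 120.1 MPa.
For a solid circular section σ = 32M/(πd³), so d³ = 32M/(π σ_allow) = 32×4.3000×10^7/(π×120.1) = 3.648×10^6 mm³.
d = 153.9 mm.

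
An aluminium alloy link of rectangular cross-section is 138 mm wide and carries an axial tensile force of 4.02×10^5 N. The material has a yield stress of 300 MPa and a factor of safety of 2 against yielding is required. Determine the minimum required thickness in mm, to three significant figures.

t = 19.4 mm

σ_allow = 300/2 = 150.0 MPa.
Required area A = F/σ_allow = 402000/150.0 = 2680 mm².
t = A/w = 2680/138 = 19.42 mm.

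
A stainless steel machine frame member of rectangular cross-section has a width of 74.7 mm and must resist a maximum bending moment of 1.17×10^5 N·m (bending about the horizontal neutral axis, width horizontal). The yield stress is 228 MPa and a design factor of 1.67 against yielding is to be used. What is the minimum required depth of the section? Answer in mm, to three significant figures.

σ_allow = 228/1.67 = 136.5 MPa.
For a rectangular section σ = 6M/(bh²), so h² = 6M/(b σ_allow) = 6×1.1700×10^8/(74.7×136.5) = 68830 mm².
h = 262.4 mm.

h = 262 mm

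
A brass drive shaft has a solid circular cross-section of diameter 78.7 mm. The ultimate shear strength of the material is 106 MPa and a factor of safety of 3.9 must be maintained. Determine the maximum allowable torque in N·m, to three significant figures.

τ_allow = 106/3.9 = 27.18 MPa.
For a solid shaft T_allow = τ_allow·πd³/16; πd³/16 = π×78.7³/16 = 95710 mm³.
T_allow = 27.18×95710 = 2.601×10^6 N·mm = 2601 N·m.

T_allow = 2600 N·m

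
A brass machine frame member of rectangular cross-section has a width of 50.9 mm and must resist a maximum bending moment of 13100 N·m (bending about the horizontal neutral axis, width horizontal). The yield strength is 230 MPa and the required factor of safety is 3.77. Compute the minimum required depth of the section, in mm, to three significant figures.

σ_allow = 230/3.77 = 61.01 MPa.
For a rectangular section σ = 6M/(bh²), so h² = 6M/(b σ_allow) = 6×1.3100×10^7/(50.9×61.01) = 25310 mm².
h = 159.1 mm.

h = 159 mm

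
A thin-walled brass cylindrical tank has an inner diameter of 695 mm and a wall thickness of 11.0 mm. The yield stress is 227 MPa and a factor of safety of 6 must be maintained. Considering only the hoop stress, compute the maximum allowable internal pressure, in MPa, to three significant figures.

p_allow = 1.20 MPa

σ_allow = 227/6 = 37.83 MPa.
σ_h = pD/(2t) → p_allow = 2σ_allow t/D = 2×37.83×11.0/695 = 1.198 MPa.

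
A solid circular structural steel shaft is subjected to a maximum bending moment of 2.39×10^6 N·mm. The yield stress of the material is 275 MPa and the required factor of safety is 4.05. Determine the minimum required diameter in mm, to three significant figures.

d = 71.0 mm

σ_allow = 275/4.05 = 67.90 MPa.
For a solid circular section σ = 32M/(πd³), so d³ = 32M/(π σ_allow) = 32×2390000/(π×67.90) = 358500 mm³.
d = 71.04 mm.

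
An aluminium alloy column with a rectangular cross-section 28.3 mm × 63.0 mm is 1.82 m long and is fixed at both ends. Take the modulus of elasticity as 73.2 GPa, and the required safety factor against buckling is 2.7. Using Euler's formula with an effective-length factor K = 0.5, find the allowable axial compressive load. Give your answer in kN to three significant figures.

P_allow = 38.4 kN

Buckling occurs about the weak axis: I_min = h·b³/12 = 63.0×28.3³/12 = 119000 mm⁴ (b = 28.3 mm is the smaller dimension).
Effective length L_e = KL = 0.5×1.82 m = 910.0 mm.
Euler critical load P_cr = π²EI/L_e² = π²×73200×119000/910.0² = 103800 N.
P_allow = P_cr/n = 103800/2.7 = 38450 N.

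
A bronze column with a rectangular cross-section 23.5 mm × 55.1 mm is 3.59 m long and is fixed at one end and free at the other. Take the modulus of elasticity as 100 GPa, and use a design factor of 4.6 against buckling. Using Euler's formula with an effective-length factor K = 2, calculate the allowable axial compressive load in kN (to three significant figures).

Buckling occurs about the weak axis: I_min = h·b³/12 = 55.1×23.5³/12 = 59590 mm⁴ (b = 23.5 mm is the smaller dimension).
Effective length L_e = KL = 2×3.59 m = 7180 mm.
Euler critical load P_cr = π²EI/L_e² = π²×100000×59590/7180² = 1141 N.
P_allow = P_cr/n = 1141/4.6 = 248.0 N.

P_allow = 0.248 kN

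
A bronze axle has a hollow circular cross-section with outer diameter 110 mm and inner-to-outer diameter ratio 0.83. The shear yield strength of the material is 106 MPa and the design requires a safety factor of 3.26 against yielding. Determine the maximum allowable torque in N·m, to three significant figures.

τ_allow = 106/3.26 = 32.52 MPa.
For a hollow shaft T_allow = τ_allow·πd_o³(1−k⁴)/16 with 1−k⁴ = 0.5254, so πd_o³(1−k⁴)/16 = 137300 mm³.
T_allow = 32.52×137300 = 4.465×10^6 N·mm = 4465 N·m.

T_allow = 4460 N·m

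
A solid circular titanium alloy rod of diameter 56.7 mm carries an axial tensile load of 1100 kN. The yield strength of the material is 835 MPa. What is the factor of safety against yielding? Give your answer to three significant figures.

A = πd²/4 = 2525 mm².
σ = F/A = 1100000/2525 = 435.6 MPa.
n = 835/435.6 = 1.917.

n = 1.92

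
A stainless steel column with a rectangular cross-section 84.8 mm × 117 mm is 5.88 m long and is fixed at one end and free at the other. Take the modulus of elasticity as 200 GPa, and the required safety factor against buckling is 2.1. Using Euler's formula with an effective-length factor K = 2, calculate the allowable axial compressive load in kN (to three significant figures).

Buckling occurs about the weak axis: I_min = h·b³/12 = 117×84.8³/12 = 5.946×10^6 mm⁴ (b = 84.8 mm is the smaller dimension).
Effective length L_e = KL = 2×5.88 m = 11760 mm.
Euler critical load P_cr = π²EI/L_e² = π²×200000×5.946×10^6/11760² = 84860 N.
P_allow = P_cr/n = 84860/2.1 = 40410 N.

P_allow = 40.4 kN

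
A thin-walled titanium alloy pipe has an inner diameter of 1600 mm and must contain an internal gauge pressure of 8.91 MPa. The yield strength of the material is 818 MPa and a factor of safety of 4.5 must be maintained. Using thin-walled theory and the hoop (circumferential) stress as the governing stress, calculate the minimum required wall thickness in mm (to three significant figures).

σ_allow = 818/4.5 = 181.8 MPa.
Hoop stress σ_h = pD/(2t), so t = pD/(2σ_allow) = 8.91×1600/(2×181.8) = 39.21 mm.

t = 39.2 mm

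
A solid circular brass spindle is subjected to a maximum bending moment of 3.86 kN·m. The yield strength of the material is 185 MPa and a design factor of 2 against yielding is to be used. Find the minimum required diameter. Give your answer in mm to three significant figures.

σ_allow = 185/2 = 92.50 MPa.
For a solid circular section σ = 32M/(πd³), so d³ = 32M/(π σ_allow) = 32×3860000/(π×92.50) = 425100 mm³.
d = 75.19 mm.

d = 75.2 mm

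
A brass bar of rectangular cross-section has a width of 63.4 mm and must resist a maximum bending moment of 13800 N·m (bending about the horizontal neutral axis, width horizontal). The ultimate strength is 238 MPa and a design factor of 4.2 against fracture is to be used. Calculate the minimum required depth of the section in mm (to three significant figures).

h = 152 mm

σ_allow = 238/4.2 = 56.67 MPa.
For a rectangular section σ = 6M/(bh²), so h² = 6M/(b σ_allow) = 6×1.3800×10^7/(63.4×56.67) = 23050 mm².
h = 151.8 mm.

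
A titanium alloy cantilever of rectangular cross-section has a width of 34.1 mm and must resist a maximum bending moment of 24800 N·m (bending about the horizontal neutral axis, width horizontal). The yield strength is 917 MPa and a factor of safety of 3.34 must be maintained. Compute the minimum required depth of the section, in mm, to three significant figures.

h = 126 mm

σ_allow = 917/3.34 = 274.6 MPa.
For a rectangular section σ = 6M/(bh²), so h² = 6M/(b σ_allow) = 6×2.4800×10^7/(34.1×274.6) = 15890 mm².
h = 126.1 mm.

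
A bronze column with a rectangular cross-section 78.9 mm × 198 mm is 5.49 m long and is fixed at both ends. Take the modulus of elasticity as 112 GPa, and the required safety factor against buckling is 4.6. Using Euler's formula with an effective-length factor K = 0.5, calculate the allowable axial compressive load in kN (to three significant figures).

Buckling occurs about the weak axis: I_min = h·b³/12 = 198×78.9³/12 = 8.104×10^6 mm⁴ (b = 78.9 mm is the smaller dimension).
Effective length L_e = KL = 0.5×5.49 m = 2745 mm.
Euler critical load P_cr = π²EI/L_e² = π²×112000×8.104×10^6/2745² = 1.189×10^6 N.
P_allow = P_cr/n = 1.189×10^6/4.6 = 258500 N.

P_allow = 258 kN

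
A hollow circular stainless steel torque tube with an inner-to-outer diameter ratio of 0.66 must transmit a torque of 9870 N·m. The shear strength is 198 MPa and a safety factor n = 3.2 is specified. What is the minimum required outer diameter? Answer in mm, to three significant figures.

d_o = 100 mm

τ_allow = 198/3.2 = 61.88 MPa.
For a hollow shaft τ = 16T/[πd_o³(1−k⁴)] with k = 0.66, so 1−k⁴ = 0.8103.
d_o³ = 16T/[π τ_allow (1−k⁴)] = 16×9870000/(π×61.88×0.8103) = 1.003×10^6 mm³.
d_o = 100.1 mm.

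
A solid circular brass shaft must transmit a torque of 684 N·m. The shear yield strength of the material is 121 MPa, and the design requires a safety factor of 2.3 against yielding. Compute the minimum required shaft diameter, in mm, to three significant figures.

Allowable shear stress τ_allow = 121/2.3 = 52.61 MPa.
For a solid shaft τ = 16T/(πd³), so d³ = 16T/(π τ_allow) = 16×684000/(π×52.61) = 66220 mm³.
d = (66220)^(1/3) = 40.46 mm.

d = 40.5 mm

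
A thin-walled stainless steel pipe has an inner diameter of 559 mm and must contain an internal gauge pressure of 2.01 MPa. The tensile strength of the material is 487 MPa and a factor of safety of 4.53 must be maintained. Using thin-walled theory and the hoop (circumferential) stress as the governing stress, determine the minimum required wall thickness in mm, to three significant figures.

σ_allow = 487/4.53 = 107.5 MPa.
Hoop stress σ_h = pD/(2t), so t = pD/(2σ_allow) = 2.01×559/(2×107.5) = 5.226 mm.

t = 5.23 mm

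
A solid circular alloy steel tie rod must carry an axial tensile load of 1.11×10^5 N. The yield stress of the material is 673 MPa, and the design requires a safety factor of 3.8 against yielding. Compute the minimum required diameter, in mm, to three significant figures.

Allowable stress σ_allow = 673/3.8 = 177.1 MPa.
Required area A = F/σ_allow = 111000/177.1 = 626.7 mm².
A = πd²/4 → d = √(4A/π) = 28.25 mm.

d = 28.2 mm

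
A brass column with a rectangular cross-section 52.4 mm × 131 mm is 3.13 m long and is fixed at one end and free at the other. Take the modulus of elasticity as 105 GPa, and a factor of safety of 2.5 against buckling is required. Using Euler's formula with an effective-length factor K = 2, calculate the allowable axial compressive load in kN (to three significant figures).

Buckling occurs about the weak axis: I_min = h·b³/12 = 131×52.4³/12 = 1.571×10^6 mm⁴ (b = 52.4 mm is the smaller dimension).
Effective length L_e = KL = 2×3.13 m = 6260 mm.
Euler critical load P_cr = π²EI/L_e² = π²×105000×1.571×10^6/6260² = 41540 N.
P_allow = P_cr/n = 41540/2.5 = 16610 N.

P_allow = 16.6 kN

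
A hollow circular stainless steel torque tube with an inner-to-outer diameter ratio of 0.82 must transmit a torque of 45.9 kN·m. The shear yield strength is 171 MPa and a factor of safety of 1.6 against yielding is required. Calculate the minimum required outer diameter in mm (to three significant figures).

τ_allow = 171/1.6 = 106.9 MPa.
For a hollow shaft τ = 16T/[πd_o³(1−k⁴)] with k = 0.82, so 1−k⁴ = 0.5479.
d_o³ = 16T/[π τ_allow (1−k⁴)] = 16×4.5900×10^7/(π×106.9×0.5479) = 3.992×10^6 mm³.
d_o = 158.6 mm.

d_o = 159 mm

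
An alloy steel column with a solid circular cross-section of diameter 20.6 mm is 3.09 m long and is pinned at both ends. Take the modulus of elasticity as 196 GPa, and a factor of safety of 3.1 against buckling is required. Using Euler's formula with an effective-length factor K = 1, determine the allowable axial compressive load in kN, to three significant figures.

I = πd⁴/64 = π×20.6⁴/64 = 8840 mm⁴.
Effective length L_e = KL = 1×3.09 m = 3090 mm.
Euler critical load P_cr = π²EI/L_e² = π²×196000×8840/3090² = 1791 N.
P_allow = P_cr/n = 1791/3.1 = 577.7 N.

P_allow = 0.578 kN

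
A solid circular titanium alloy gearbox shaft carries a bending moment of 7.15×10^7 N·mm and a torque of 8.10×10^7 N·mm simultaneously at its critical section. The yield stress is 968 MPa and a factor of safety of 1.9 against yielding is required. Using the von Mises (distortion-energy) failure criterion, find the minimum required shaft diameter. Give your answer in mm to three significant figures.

σ_allow = σ_y/n = 968/1.9 = 509.5 MPa.
For a solid shaft σ_b = 32M/(πd³) and τ = 16T/(πd³), so the von Mises stress is σ' = (16/πd³)·√(4M²+3T²).
√(4M²+3T²) = √(4×(7.150×10^7)² + 3×(8.100×10^7)²) = 2.003×10^8 N·mm.
d³ = 16×2.003×10^8/(π×509.5) = 2.003×10^6 mm³.
d = 126.0 mm.

d = 126 mm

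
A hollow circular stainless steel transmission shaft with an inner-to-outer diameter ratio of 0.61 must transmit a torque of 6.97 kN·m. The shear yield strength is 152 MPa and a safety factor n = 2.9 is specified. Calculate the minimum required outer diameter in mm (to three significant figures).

τ_allow = 152/2.9 = 52.41 MPa.
For a hollow shaft τ = 16T/[πd_o³(1−k⁴)] with k = 0.61, so 1−k⁴ = 0.8615.
d_o³ = 16T/[π τ_allow (1−k⁴)] = 16×6970000/(π×52.41×0.8615) = 786100 mm³.
d_o = 92.29 mm.

d_o = 92.3 mm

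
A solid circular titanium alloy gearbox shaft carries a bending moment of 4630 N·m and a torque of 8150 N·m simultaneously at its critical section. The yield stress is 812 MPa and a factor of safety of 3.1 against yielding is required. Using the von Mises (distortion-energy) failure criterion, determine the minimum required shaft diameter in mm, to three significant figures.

σ_allow = σ_y/n = 812/3.1 = 261.9 MPa.
For a solid shaft σ_b = 32M/(πd³) and τ = 16T/(πd³), so the von Mises stress is σ' = (16/πd³)·√(4M²+3T²).
√(4M²+3T²) = √(4×(4.630×10^6)² + 3×(8.150×10^6)²) = 1.688×10^7 N·mm.
d³ = 16×1.688×10^7/(π×261.9) = 328300 mm³.
d = 68.98 mm.

d = 69.0 mm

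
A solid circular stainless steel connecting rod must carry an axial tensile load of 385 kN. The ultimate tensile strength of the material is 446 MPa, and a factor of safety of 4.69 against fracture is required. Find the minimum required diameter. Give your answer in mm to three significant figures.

d = 71.8 mm

Allowable stress σ_allow = 446/4.69 = 95.10 MPa.
Required area A = F/σ_allow = 385000/95.10 = 4049 mm².
A = πd²/4 → d = √(4A/π) = 71.80 mm.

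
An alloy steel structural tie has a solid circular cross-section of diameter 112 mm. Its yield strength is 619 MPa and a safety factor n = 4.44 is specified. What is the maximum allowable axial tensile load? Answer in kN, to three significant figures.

σ_allow = 619/4.44 = 139.4 MPa.
A = πd²/4 = π×112²/4 = 9852 mm².
F_allow = σ_allow × A = 139.4×9852 = 1.374×10^6 N.

F_allow = 1370 kN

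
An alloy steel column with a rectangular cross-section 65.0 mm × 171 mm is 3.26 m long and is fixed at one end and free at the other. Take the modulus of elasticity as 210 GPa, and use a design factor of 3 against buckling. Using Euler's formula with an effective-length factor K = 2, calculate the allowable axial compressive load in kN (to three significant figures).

P_allow = 63.6 kN

Buckling occurs about the weak axis: I_min = h·b³/12 = 171×65.0³/12 = 3.913×10^6 mm⁴ (b = 65.0 mm is the smaller dimension).
Effective length L_e = KL = 2×3.26 m = 6520 mm.
Euler critical load P_cr = π²EI/L_e² = π²×210000×3.913×10^6/6520² = 190800 N.
P_allow = P_cr/n = 190800/3 = 63600 N.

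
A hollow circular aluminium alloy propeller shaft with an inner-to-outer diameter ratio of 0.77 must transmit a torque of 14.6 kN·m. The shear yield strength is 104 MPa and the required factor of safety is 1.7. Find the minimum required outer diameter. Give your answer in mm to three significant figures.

τ_allow = 104/1.7 = 61.18 MPa.
For a hollow shaft τ = 16T/[πd_o³(1−k⁴)] with k = 0.77, so 1−k⁴ = 0.6485.
d_o³ = 16T/[π τ_allow (1−k⁴)] = 16×1.4600×10^7/(π×61.18×0.6485) = 1.874×10^6 mm³.
d_o = 123.3 mm.

d_o = 123 mm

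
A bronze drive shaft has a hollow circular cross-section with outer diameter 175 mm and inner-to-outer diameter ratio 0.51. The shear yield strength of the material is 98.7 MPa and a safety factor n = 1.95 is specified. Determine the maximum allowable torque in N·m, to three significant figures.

τ_allow = 98.7/1.95 = 50.62 MPa.
For a hollow shaft T_allow = τ_allow·πd_o³(1−k⁴)/16 with 1−k⁴ = 0.9323, so πd_o³(1−k⁴)/16 = 981100 mm³.
T_allow = 50.62×981100 = 4.966×10^7 N·mm = 49660 N·m.

T_allow = 49700 N·m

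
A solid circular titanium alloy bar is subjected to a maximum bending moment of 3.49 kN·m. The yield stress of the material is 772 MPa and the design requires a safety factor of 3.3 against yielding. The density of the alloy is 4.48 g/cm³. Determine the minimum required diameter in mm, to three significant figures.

d = 53.4 mm

σ_allow = 772/3.3 = 233.9 MPa.
For a solid circular section σ = 32M/(πd³), so d³ = 32M/(π σ_allow) = 32×3490000/(π×233.9) = 152000 mm³.
d = 53.36 mm.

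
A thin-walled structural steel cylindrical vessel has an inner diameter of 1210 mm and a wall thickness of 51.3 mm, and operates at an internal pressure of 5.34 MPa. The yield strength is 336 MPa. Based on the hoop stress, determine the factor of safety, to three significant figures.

σ_h = pD/(2t) = 5.34×1210/(2×51.3) = 62.98 MPa.
n = 336/62.98 = 5.335.

n = 5.34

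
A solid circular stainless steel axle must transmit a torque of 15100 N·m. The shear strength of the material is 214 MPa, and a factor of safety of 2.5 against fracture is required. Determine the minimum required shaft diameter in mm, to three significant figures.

Allowable shear stress τ_allow = 214/2.5 = 85.60 MPa.
For a solid shaft τ = 16T/(πd³), so d³ = 16T/(π τ_allow) = 16×1.5100×10^7/(π×85.60) = 898400 mm³.
d = (898400)^(1/3) = 96.49 mm.

d = 96.5 mm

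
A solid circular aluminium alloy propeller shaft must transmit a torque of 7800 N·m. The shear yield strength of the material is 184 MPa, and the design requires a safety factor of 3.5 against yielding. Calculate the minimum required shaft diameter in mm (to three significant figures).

d = 91.1 mm

Allowable shear stress τ_allow = 184/3.5 = 52.57 MPa.
For a solid shaft τ = 16T/(πd³), so d³ = 16T/(π τ_allow) = 16×7800000/(π×52.57) = 755600 mm³.
d = (755600)^(1/3) = 91.08 mm.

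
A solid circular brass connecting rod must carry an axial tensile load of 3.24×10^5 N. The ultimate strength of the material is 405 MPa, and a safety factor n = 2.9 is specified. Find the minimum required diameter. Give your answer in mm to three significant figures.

Allowable stress σ_allow = 405/2.9 = 139.7 MPa.
Required area A = F/σ_allow = 324000/139.7 = 2320 mm².
A = πd²/4 → d = √(4A/π) = 54.35 mm.

d = 54.3 mm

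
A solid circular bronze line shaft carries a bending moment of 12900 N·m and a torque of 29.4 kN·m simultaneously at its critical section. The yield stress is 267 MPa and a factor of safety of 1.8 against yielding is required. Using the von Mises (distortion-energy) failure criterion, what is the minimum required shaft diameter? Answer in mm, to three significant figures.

d = 125 mm

σ_allow = σ_y/n = 267/1.8 = 148.3 MPa.
For a solid shaft σ_b = 32M/(πd³) and τ = 16T/(πd³), so the von Mises stress is σ' = (16/πd³)·√(4M²+3T²).
√(4M²+3T²) = √(4×(1.290×10^7)² + 3×(2.940×10^7)²) = 5.709×10^7 N·mm.
d³ = 16×5.709×10^7/(π×148.3) = 1.960×10^6 mm³.
d = 125.1 mm.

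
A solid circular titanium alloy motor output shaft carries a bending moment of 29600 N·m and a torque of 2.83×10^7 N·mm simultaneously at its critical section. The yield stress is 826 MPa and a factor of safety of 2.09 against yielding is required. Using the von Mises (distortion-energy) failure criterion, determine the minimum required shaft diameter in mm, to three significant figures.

σ_allow = σ_y/n = 826/2.09 = 395.2 MPa.
For a solid shaft σ_b = 32M/(πd³) and τ = 16T/(πd³), so the von Mises stress is σ' = (16/πd³)·√(4M²+3T²).
√(4M²+3T²) = √(4×(2.960×10^7)² + 3×(2.830×10^7)²) = 7.686×10^7 N·mm.
d³ = 16×7.686×10^7/(π×395.2) = 990400 mm³.
d = 99.68 mm.

d = 99.7 mm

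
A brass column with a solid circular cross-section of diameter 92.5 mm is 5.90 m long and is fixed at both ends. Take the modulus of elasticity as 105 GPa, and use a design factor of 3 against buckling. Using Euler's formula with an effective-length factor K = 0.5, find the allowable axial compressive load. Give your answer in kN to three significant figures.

P_allow = 143 kN

I = πd⁴/64 = π×92.5⁴/64 = 3.594×10^6 mm⁴.
Effective length L_e = KL = 0.5×5.90 m = 2950 mm.
Euler critical load P_cr = π²EI/L_e² = π²×105000×3.594×10^6/2950² = 427900 N.
P_allow = P_cr/n = 427900/3 = 142600 N.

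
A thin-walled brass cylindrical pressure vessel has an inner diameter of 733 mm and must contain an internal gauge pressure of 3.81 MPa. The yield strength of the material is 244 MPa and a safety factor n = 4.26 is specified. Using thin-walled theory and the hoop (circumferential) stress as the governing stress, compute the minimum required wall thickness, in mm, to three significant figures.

t = 24.4 mm

σ_allow = 244/4.26 = 57.28 MPa.
Hoop stress σ_h = pD/(2t), so t = pD/(2σ_allow) = 3.81×733/(2×57.28) = 24.38 mm.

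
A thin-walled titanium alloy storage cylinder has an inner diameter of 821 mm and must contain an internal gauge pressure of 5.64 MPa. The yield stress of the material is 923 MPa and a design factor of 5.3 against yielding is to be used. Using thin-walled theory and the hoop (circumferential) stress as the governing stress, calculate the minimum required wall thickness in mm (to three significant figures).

t = 13.3 mm

σ_allow = 923/5.3 = 174.2 MPa.
Hoop stress σ_h = pD/(2t), so t = pD/(2σ_allow) = 5.64×821/(2×174.2) = 13.29 mm.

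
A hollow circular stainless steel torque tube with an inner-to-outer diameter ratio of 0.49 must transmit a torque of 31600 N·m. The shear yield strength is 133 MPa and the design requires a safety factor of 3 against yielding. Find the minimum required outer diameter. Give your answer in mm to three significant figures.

d_o = 157 mm

τ_allow = 133/3 = 44.33 MPa.
For a hollow shaft τ = 16T/[πd_o³(1−k⁴)] with k = 0.49, so 1−k⁴ = 0.9424.
d_o³ = 16T/[π τ_allow (1−k⁴)] = 16×3.1600×10^7/(π×44.33×0.9424) = 3.852×10^6 mm³.
d_o = 156.8 mm.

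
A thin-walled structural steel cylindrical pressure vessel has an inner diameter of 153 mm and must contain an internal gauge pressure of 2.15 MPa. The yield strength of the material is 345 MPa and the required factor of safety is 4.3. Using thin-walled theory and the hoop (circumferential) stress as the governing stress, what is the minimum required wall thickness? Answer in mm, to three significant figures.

σ_allow = 345/4.3 = 80.23 MPa.
Hoop stress σ_h = pD/(2t), so t = pD/(2σ_allow) = 2.15×153/(2×80.23) = 2.050 mm.

t = 2.05 mm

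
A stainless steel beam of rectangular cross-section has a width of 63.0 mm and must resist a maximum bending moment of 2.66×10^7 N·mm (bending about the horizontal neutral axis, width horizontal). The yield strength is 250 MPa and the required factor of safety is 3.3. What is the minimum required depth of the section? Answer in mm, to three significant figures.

σ_allow = 250/3.3 = 75.76 MPa.
For a rectangular section σ = 6M/(bh²), so h² = 6M/(b σ_allow) = 6×2.6600×10^7/(63.0×75.76) = 33440 mm².
h = 182.9 mm.

h = 183 mm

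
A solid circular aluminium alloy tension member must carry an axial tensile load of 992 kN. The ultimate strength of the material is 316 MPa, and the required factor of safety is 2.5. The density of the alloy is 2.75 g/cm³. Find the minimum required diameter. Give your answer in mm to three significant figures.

d = 100 mm

Allowable stress σ_allow = 316/2.5 = 126.4 MPa.
Required area A = F/σ_allow = 992000/126.4 = 7848 mm².
A = πd²/4 → d = √(4A/π) = 99.96 mm.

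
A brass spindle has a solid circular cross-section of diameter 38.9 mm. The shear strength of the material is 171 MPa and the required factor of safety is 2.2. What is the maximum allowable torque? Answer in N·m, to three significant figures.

τ_allow = 171/2.2 = 77.73 MPa.
For a solid shaft T_allow = τ_allow·πd³/16; πd³/16 = π×38.9³/16 = 11560 mm³.
T_allow = 77.73×11560 = 898400 N·mm = 898.4 N·m.

T_allow = 898 N·m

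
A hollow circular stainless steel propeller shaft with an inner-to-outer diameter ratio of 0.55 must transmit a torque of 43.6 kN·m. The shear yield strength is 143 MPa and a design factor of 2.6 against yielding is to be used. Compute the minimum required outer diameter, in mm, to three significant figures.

d_o = 164 mm

τ_allow = 143/2.6 = 55.00 MPa.
For a hollow shaft τ = 16T/[πd_o³(1−k⁴)] with k = 0.55, so 1−k⁴ = 0.9085.
d_o³ = 16T/[π τ_allow (1−k⁴)] = 16×4.3600×10^7/(π×55.00×0.9085) = 4.444×10^6 mm³.
d_o = 164.4 mm.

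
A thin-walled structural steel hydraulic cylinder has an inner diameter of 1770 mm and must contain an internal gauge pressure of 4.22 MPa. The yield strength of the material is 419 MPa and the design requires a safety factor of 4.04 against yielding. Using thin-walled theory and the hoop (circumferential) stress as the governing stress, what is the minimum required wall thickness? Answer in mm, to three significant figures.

σ_allow = 419/4.04 = 103.7 MPa.
Hoop stress σ_h = pD/(2t), so t = pD/(2σ_allow) = 4.22×1770/(2×103.7) = 36.01 mm.

t = 36.0 mm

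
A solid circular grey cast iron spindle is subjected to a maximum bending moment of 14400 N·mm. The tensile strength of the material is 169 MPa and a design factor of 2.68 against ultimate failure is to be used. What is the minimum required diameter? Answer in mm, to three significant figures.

σ_allow = 169/2.68 = 63.06 MPa.
For a solid circular section σ = 32M/(πd³), so d³ = 32M/(π σ_allow) = 32×14400/(π×63.06) = 2326 mm³.
d = 13.25 mm.

d = 13.2 mm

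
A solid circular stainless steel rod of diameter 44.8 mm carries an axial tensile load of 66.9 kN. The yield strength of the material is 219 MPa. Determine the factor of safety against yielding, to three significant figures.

A = πd²/4 = 1576 mm².
σ = F/A = 66900/1576 = 42.44 MPa.
n = 219/42.44 = 5.160.

n = 5.16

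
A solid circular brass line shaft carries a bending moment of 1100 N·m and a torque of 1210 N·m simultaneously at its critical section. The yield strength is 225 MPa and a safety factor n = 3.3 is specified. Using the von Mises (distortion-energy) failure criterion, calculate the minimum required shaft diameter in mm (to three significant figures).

σ_allow = σ_y/n = 225/3.3 = 68.18 MPa.
For a solid shaft σ_b = 32M/(πd³) and τ = 16T/(πd³), so the von Mises stress is σ' = (16/πd³)·√(4M²+3T²).
√(4M²+3T²) = √(4×(1.100×10^6)² + 3×(1.210×10^6)²) = 3.038×10^6 N·mm.
d³ = 16×3.038×10^6/(π×68.18) = 227000 mm³.
d = 61.00 mm.

d = 61.0 mm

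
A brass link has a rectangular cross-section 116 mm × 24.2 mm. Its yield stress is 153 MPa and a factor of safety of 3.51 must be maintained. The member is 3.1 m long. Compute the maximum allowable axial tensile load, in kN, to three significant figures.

σ_allow = 153/3.51 = 43.59 MPa.
A = 116×24.2 = 2807 mm².
F_allow = σ_allow × A = 43.59×2807 = 122400 N.

F_allow = 122 kN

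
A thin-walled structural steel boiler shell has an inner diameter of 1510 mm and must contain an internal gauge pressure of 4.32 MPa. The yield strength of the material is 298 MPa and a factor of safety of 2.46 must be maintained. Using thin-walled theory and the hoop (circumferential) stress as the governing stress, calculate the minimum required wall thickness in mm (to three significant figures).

t = 26.9 mm

σ_allow = 298/2.46 = 121.1 MPa.
Hoop stress σ_h = pD/(2t), so t = pD/(2σ_allow) = 4.32×1510/(2×121.1) = 26.92 mm.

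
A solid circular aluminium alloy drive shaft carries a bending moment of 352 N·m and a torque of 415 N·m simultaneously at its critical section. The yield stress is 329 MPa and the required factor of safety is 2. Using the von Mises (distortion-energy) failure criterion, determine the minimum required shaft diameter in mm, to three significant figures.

σ_allow = σ_y/n = 329/2 = 164.5 MPa.
For a solid shaft σ_b = 32M/(πd³) and τ = 16T/(πd³), so the von Mises stress is σ' = (16/πd³)·√(4M²+3T²).
√(4M²+3T²) = √(4×(352000)² + 3×(415000)²) = 1.006×10^6 N·mm.
d³ = 16×1.006×10^6/(π×164.5) = 31150 mm³.
d = 31.46 mm.

d = 31.5 mm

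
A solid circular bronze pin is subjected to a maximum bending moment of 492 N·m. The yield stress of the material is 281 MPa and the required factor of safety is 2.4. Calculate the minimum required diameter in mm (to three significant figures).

d = 35.0 mm

σ_allow = 281/2.4 = 117.1 MPa.
For a solid circular section σ = 32M/(πd³), so d³ = 32M/(π σ_allow) = 32×492000/(π×117.1) = 42800 mm³.
d = 34.98 mm.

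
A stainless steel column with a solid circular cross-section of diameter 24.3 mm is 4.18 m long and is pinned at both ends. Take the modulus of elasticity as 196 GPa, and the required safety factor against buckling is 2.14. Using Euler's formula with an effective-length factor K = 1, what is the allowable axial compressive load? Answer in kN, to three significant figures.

I = πd⁴/64 = π×24.3⁴/64 = 17120 mm⁴.
Effective length L_e = KL = 1×4.18 m = 4180 mm.
Euler critical load P_cr = π²EI/L_e² = π²×196000×17120/4180² = 1895 N.
P_allow = P_cr/n = 1895/2.14 = 885.5 N.

P_allow = 0.885 kN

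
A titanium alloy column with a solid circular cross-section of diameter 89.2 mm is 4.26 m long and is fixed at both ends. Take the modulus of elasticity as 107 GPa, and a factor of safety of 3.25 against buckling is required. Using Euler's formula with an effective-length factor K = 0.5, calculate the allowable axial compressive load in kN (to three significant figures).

I = πd⁴/64 = π×89.2⁴/64 = 3.108×10^6 mm⁴.
Effective length L_e = KL = 0.5×4.26 m = 2130 mm.
Euler critical load P_cr = π²EI/L_e² = π²×107000×3.108×10^6/2130² = 723400 N.
P_allow = P_cr/n = 723400/3.25 = 222600 N.

P_allow = 223 kN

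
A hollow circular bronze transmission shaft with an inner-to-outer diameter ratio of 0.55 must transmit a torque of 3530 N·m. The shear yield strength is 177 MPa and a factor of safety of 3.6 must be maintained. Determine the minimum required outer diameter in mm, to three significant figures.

τ_allow = 177/3.6 = 49.17 MPa.
For a hollow shaft τ = 16T/[πd_o³(1−k⁴)] with k = 0.55, so 1−k⁴ = 0.9085.
d_o³ = 16T/[π τ_allow (1−k⁴)] = 16×3530000/(π×49.17×0.9085) = 402500 mm³.
d_o = 73.83 mm.

d_o = 73.8 mm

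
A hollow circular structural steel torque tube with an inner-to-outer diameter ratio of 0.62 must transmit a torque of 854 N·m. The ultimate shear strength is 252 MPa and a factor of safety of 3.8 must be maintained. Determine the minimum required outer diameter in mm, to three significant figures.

d_o = 42.5 mm

τ_allow = 252/3.8 = 66.32 MPa.
For a hollow shaft τ = 16T/[πd_o³(1−k⁴)] with k = 0.62, so 1−k⁴ = 0.8522.
d_o³ = 16T/[π τ_allow (1−k⁴)] = 16×854000/(π×66.32×0.8522) = 76960 mm³.
d_o = 42.54 mm.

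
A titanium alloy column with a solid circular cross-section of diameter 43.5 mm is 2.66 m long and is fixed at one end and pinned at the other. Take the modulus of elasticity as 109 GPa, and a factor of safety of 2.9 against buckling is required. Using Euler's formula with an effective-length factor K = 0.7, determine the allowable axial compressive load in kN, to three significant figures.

P_allow = 18.8 kN

I = πd⁴/64 = π×43.5⁴/64 = 175800 mm⁴.
Effective length L_e = KL = 0.7×2.66 m = 1862 mm.
Euler critical load P_cr = π²EI/L_e² = π²×109000×175800/1862² = 54540 N.
P_allow = P_cr/n = 54540/2.9 = 18810 N.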